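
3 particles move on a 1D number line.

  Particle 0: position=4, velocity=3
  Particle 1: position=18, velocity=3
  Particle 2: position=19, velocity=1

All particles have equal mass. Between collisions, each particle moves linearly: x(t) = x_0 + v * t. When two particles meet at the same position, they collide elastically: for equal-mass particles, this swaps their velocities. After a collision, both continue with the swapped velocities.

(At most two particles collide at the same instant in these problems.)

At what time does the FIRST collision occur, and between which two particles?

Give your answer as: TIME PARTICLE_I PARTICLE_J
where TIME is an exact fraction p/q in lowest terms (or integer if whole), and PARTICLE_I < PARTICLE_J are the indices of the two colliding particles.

Answer: 1/2 1 2

Derivation:
Pair (0,1): pos 4,18 vel 3,3 -> not approaching (rel speed 0 <= 0)
Pair (1,2): pos 18,19 vel 3,1 -> gap=1, closing at 2/unit, collide at t=1/2
Earliest collision: t=1/2 between 1 and 2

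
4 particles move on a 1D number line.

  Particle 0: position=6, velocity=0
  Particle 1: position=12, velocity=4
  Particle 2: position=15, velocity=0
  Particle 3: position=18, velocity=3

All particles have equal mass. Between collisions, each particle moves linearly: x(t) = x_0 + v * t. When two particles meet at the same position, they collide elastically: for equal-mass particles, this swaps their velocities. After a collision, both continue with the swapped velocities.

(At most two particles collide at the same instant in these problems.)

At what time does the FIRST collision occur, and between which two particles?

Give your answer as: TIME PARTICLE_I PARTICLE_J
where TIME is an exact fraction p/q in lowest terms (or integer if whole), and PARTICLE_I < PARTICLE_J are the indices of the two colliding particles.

Pair (0,1): pos 6,12 vel 0,4 -> not approaching (rel speed -4 <= 0)
Pair (1,2): pos 12,15 vel 4,0 -> gap=3, closing at 4/unit, collide at t=3/4
Pair (2,3): pos 15,18 vel 0,3 -> not approaching (rel speed -3 <= 0)
Earliest collision: t=3/4 between 1 and 2

Answer: 3/4 1 2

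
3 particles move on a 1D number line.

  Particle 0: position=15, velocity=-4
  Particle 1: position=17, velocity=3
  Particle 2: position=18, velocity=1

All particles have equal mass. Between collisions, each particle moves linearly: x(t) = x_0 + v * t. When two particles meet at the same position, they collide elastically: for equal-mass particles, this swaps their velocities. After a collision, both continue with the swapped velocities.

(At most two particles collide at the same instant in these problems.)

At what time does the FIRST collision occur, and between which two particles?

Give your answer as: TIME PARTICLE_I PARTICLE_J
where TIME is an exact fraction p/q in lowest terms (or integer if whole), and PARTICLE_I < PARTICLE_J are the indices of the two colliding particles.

Pair (0,1): pos 15,17 vel -4,3 -> not approaching (rel speed -7 <= 0)
Pair (1,2): pos 17,18 vel 3,1 -> gap=1, closing at 2/unit, collide at t=1/2
Earliest collision: t=1/2 between 1 and 2

Answer: 1/2 1 2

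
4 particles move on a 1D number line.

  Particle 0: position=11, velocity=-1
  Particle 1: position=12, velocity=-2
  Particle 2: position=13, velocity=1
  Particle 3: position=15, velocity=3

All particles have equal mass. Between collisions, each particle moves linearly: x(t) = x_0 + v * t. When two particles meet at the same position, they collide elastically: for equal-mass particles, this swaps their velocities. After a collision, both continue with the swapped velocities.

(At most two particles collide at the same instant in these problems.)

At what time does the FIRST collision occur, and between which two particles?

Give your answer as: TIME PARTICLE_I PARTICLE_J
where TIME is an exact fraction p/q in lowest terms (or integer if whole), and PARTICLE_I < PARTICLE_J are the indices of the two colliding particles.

Answer: 1 0 1

Derivation:
Pair (0,1): pos 11,12 vel -1,-2 -> gap=1, closing at 1/unit, collide at t=1
Pair (1,2): pos 12,13 vel -2,1 -> not approaching (rel speed -3 <= 0)
Pair (2,3): pos 13,15 vel 1,3 -> not approaching (rel speed -2 <= 0)
Earliest collision: t=1 between 0 and 1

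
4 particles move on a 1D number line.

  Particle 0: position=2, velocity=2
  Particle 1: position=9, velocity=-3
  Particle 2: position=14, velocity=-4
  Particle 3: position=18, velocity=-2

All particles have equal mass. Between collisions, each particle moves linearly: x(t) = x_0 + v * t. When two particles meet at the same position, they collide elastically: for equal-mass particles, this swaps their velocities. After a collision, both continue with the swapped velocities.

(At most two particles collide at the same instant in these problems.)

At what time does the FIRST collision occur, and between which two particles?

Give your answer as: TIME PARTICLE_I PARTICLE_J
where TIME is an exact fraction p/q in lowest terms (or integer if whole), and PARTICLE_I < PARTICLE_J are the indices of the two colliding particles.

Answer: 7/5 0 1

Derivation:
Pair (0,1): pos 2,9 vel 2,-3 -> gap=7, closing at 5/unit, collide at t=7/5
Pair (1,2): pos 9,14 vel -3,-4 -> gap=5, closing at 1/unit, collide at t=5
Pair (2,3): pos 14,18 vel -4,-2 -> not approaching (rel speed -2 <= 0)
Earliest collision: t=7/5 between 0 and 1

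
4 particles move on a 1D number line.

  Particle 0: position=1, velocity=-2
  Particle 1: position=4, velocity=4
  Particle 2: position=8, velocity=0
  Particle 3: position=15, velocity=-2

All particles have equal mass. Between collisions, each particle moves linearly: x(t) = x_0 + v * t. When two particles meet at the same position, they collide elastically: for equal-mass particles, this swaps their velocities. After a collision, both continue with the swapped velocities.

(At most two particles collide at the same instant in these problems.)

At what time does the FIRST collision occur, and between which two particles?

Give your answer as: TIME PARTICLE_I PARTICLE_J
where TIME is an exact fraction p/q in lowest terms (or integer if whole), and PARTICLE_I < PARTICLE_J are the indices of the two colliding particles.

Pair (0,1): pos 1,4 vel -2,4 -> not approaching (rel speed -6 <= 0)
Pair (1,2): pos 4,8 vel 4,0 -> gap=4, closing at 4/unit, collide at t=1
Pair (2,3): pos 8,15 vel 0,-2 -> gap=7, closing at 2/unit, collide at t=7/2
Earliest collision: t=1 between 1 and 2

Answer: 1 1 2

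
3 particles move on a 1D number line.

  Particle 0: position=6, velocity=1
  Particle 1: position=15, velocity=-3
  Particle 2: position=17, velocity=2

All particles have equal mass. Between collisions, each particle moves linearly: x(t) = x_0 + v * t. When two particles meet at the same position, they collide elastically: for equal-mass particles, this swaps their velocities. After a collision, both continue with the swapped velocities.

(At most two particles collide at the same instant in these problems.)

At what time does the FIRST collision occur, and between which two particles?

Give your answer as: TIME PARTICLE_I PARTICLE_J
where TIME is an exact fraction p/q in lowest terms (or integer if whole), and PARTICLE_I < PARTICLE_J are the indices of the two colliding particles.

Pair (0,1): pos 6,15 vel 1,-3 -> gap=9, closing at 4/unit, collide at t=9/4
Pair (1,2): pos 15,17 vel -3,2 -> not approaching (rel speed -5 <= 0)
Earliest collision: t=9/4 between 0 and 1

Answer: 9/4 0 1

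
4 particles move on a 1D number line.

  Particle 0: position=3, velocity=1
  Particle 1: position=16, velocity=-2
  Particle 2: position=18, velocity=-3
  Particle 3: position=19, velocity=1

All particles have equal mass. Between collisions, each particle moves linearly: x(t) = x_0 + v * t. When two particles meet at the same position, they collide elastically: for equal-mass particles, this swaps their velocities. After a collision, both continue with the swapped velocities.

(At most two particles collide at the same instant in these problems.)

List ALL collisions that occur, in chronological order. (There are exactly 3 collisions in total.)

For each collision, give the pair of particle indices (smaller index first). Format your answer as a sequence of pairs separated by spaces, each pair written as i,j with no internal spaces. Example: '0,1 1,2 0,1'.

Answer: 1,2 0,1 1,2

Derivation:
Collision at t=2: particles 1 and 2 swap velocities; positions: p0=5 p1=12 p2=12 p3=21; velocities now: v0=1 v1=-3 v2=-2 v3=1
Collision at t=15/4: particles 0 and 1 swap velocities; positions: p0=27/4 p1=27/4 p2=17/2 p3=91/4; velocities now: v0=-3 v1=1 v2=-2 v3=1
Collision at t=13/3: particles 1 and 2 swap velocities; positions: p0=5 p1=22/3 p2=22/3 p3=70/3; velocities now: v0=-3 v1=-2 v2=1 v3=1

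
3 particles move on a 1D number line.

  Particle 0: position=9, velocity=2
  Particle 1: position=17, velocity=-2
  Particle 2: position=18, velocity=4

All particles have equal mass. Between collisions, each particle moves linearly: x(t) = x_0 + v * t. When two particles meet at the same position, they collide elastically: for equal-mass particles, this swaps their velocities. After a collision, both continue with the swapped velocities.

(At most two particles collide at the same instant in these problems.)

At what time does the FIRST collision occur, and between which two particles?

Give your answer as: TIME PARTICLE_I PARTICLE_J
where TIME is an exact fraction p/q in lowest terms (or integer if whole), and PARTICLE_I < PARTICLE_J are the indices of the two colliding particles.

Answer: 2 0 1

Derivation:
Pair (0,1): pos 9,17 vel 2,-2 -> gap=8, closing at 4/unit, collide at t=2
Pair (1,2): pos 17,18 vel -2,4 -> not approaching (rel speed -6 <= 0)
Earliest collision: t=2 between 0 and 1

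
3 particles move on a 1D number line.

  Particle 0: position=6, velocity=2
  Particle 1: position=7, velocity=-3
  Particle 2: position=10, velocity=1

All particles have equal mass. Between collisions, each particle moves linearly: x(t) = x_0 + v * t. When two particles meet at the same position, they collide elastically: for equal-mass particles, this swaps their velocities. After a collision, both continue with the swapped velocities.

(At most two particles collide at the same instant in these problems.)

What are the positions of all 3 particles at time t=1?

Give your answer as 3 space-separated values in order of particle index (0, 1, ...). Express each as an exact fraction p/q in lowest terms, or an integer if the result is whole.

Answer: 4 8 11

Derivation:
Collision at t=1/5: particles 0 and 1 swap velocities; positions: p0=32/5 p1=32/5 p2=51/5; velocities now: v0=-3 v1=2 v2=1
Advance to t=1 (no further collisions before then); velocities: v0=-3 v1=2 v2=1; positions = 4 8 11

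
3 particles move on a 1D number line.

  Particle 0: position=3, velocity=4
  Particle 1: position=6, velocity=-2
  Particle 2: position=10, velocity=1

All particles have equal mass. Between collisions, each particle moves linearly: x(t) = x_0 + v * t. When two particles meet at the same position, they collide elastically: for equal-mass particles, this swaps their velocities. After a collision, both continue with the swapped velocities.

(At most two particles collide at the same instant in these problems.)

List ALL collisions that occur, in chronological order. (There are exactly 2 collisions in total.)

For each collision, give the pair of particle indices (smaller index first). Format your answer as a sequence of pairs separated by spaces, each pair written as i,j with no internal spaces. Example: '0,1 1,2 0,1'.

Collision at t=1/2: particles 0 and 1 swap velocities; positions: p0=5 p1=5 p2=21/2; velocities now: v0=-2 v1=4 v2=1
Collision at t=7/3: particles 1 and 2 swap velocities; positions: p0=4/3 p1=37/3 p2=37/3; velocities now: v0=-2 v1=1 v2=4

Answer: 0,1 1,2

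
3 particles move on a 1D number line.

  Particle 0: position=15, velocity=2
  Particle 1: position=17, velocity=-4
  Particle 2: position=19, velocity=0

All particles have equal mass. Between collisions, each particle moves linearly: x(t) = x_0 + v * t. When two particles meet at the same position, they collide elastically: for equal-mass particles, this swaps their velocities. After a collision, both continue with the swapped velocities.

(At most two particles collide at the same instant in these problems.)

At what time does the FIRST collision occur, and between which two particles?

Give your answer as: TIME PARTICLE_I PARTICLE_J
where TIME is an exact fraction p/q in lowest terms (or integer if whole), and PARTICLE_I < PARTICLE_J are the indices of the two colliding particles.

Pair (0,1): pos 15,17 vel 2,-4 -> gap=2, closing at 6/unit, collide at t=1/3
Pair (1,2): pos 17,19 vel -4,0 -> not approaching (rel speed -4 <= 0)
Earliest collision: t=1/3 between 0 and 1

Answer: 1/3 0 1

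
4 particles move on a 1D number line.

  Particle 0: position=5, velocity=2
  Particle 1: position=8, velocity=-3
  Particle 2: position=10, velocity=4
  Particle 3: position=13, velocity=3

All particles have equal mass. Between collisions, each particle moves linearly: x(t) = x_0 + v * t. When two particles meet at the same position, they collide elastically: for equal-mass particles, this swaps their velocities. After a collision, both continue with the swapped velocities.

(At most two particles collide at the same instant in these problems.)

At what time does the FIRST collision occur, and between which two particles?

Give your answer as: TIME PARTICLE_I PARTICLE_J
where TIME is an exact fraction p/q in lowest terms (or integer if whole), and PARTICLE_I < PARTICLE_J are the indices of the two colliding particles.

Answer: 3/5 0 1

Derivation:
Pair (0,1): pos 5,8 vel 2,-3 -> gap=3, closing at 5/unit, collide at t=3/5
Pair (1,2): pos 8,10 vel -3,4 -> not approaching (rel speed -7 <= 0)
Pair (2,3): pos 10,13 vel 4,3 -> gap=3, closing at 1/unit, collide at t=3
Earliest collision: t=3/5 between 0 and 1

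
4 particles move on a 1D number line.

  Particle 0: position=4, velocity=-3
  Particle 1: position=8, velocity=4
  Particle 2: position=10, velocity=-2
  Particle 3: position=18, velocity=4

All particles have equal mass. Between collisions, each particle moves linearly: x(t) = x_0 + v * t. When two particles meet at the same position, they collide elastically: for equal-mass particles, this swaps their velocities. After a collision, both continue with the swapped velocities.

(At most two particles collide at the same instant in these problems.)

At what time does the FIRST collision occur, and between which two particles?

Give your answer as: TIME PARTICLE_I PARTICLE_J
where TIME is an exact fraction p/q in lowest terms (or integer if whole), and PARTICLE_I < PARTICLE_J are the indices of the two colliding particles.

Pair (0,1): pos 4,8 vel -3,4 -> not approaching (rel speed -7 <= 0)
Pair (1,2): pos 8,10 vel 4,-2 -> gap=2, closing at 6/unit, collide at t=1/3
Pair (2,3): pos 10,18 vel -2,4 -> not approaching (rel speed -6 <= 0)
Earliest collision: t=1/3 between 1 and 2

Answer: 1/3 1 2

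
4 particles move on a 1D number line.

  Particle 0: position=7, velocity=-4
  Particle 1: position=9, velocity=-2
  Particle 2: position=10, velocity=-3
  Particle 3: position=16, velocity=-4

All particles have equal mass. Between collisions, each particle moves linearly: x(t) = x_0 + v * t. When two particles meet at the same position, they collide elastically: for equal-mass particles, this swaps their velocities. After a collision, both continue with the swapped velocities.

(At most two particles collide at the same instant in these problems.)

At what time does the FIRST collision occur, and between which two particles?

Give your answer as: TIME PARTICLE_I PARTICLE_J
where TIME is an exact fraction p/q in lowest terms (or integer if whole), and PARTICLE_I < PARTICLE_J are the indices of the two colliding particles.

Answer: 1 1 2

Derivation:
Pair (0,1): pos 7,9 vel -4,-2 -> not approaching (rel speed -2 <= 0)
Pair (1,2): pos 9,10 vel -2,-3 -> gap=1, closing at 1/unit, collide at t=1
Pair (2,3): pos 10,16 vel -3,-4 -> gap=6, closing at 1/unit, collide at t=6
Earliest collision: t=1 between 1 and 2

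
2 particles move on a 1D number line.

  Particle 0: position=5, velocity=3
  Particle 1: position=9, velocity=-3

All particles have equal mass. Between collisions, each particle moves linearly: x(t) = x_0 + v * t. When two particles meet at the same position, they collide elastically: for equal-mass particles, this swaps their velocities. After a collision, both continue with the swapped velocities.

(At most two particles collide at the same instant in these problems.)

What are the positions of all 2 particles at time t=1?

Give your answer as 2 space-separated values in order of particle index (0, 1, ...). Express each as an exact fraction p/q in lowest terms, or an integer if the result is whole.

Answer: 6 8

Derivation:
Collision at t=2/3: particles 0 and 1 swap velocities; positions: p0=7 p1=7; velocities now: v0=-3 v1=3
Advance to t=1 (no further collisions before then); velocities: v0=-3 v1=3; positions = 6 8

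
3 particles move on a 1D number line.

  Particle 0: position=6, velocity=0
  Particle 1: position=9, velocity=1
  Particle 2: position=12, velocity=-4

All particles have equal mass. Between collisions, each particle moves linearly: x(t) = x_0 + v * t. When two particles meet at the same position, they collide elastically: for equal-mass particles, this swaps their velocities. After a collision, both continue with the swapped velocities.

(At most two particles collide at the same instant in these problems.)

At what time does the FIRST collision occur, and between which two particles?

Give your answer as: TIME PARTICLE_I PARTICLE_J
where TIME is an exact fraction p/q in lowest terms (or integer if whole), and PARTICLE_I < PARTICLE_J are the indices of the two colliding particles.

Answer: 3/5 1 2

Derivation:
Pair (0,1): pos 6,9 vel 0,1 -> not approaching (rel speed -1 <= 0)
Pair (1,2): pos 9,12 vel 1,-4 -> gap=3, closing at 5/unit, collide at t=3/5
Earliest collision: t=3/5 between 1 and 2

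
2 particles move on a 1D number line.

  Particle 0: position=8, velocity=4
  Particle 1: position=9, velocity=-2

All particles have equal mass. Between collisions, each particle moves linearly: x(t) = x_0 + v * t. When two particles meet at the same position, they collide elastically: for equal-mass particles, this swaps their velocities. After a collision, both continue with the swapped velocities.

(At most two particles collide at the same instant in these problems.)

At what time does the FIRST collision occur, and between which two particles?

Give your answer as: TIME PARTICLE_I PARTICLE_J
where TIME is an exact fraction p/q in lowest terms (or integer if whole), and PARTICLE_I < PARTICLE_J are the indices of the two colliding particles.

Pair (0,1): pos 8,9 vel 4,-2 -> gap=1, closing at 6/unit, collide at t=1/6
Earliest collision: t=1/6 between 0 and 1

Answer: 1/6 0 1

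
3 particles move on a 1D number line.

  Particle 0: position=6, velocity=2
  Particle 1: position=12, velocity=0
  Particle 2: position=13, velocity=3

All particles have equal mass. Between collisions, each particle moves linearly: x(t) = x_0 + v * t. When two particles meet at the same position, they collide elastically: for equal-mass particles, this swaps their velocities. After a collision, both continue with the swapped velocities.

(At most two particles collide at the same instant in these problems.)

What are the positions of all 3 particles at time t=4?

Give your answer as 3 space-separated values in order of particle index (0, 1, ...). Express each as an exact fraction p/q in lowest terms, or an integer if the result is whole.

Collision at t=3: particles 0 and 1 swap velocities; positions: p0=12 p1=12 p2=22; velocities now: v0=0 v1=2 v2=3
Advance to t=4 (no further collisions before then); velocities: v0=0 v1=2 v2=3; positions = 12 14 25

Answer: 12 14 25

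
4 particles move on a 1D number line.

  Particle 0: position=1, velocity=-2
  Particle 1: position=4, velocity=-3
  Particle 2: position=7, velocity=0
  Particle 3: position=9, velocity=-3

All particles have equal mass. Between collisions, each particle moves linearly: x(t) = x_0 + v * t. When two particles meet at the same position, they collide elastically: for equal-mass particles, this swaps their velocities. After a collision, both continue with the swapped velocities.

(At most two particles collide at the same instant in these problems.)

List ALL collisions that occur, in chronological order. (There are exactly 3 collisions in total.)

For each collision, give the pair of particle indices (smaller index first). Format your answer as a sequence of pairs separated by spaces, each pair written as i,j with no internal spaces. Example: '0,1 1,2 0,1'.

Answer: 2,3 0,1 1,2

Derivation:
Collision at t=2/3: particles 2 and 3 swap velocities; positions: p0=-1/3 p1=2 p2=7 p3=7; velocities now: v0=-2 v1=-3 v2=-3 v3=0
Collision at t=3: particles 0 and 1 swap velocities; positions: p0=-5 p1=-5 p2=0 p3=7; velocities now: v0=-3 v1=-2 v2=-3 v3=0
Collision at t=8: particles 1 and 2 swap velocities; positions: p0=-20 p1=-15 p2=-15 p3=7; velocities now: v0=-3 v1=-3 v2=-2 v3=0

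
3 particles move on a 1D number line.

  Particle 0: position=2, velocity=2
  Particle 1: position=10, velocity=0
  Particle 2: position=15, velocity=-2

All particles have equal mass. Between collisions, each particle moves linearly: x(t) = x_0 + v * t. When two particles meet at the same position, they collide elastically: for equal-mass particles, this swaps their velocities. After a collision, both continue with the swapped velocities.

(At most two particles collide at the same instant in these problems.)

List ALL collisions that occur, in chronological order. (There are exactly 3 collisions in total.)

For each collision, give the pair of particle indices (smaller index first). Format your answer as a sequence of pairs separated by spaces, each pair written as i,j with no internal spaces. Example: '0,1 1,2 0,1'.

Answer: 1,2 0,1 1,2

Derivation:
Collision at t=5/2: particles 1 and 2 swap velocities; positions: p0=7 p1=10 p2=10; velocities now: v0=2 v1=-2 v2=0
Collision at t=13/4: particles 0 and 1 swap velocities; positions: p0=17/2 p1=17/2 p2=10; velocities now: v0=-2 v1=2 v2=0
Collision at t=4: particles 1 and 2 swap velocities; positions: p0=7 p1=10 p2=10; velocities now: v0=-2 v1=0 v2=2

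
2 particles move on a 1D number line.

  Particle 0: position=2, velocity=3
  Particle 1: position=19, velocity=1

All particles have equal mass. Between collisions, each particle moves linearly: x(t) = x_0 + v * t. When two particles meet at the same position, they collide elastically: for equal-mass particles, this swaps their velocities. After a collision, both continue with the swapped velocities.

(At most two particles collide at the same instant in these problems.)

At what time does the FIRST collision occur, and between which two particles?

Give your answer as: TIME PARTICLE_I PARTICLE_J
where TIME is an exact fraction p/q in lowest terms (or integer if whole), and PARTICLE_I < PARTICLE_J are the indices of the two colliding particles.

Pair (0,1): pos 2,19 vel 3,1 -> gap=17, closing at 2/unit, collide at t=17/2
Earliest collision: t=17/2 between 0 and 1

Answer: 17/2 0 1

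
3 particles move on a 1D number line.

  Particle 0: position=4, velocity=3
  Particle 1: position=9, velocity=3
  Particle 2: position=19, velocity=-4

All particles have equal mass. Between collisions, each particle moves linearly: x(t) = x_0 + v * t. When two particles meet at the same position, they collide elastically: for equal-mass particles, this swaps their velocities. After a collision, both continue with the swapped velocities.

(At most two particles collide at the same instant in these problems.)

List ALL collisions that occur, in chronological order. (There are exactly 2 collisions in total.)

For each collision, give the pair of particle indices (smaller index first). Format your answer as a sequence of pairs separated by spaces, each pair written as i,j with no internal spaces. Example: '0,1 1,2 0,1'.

Collision at t=10/7: particles 1 and 2 swap velocities; positions: p0=58/7 p1=93/7 p2=93/7; velocities now: v0=3 v1=-4 v2=3
Collision at t=15/7: particles 0 and 1 swap velocities; positions: p0=73/7 p1=73/7 p2=108/7; velocities now: v0=-4 v1=3 v2=3

Answer: 1,2 0,1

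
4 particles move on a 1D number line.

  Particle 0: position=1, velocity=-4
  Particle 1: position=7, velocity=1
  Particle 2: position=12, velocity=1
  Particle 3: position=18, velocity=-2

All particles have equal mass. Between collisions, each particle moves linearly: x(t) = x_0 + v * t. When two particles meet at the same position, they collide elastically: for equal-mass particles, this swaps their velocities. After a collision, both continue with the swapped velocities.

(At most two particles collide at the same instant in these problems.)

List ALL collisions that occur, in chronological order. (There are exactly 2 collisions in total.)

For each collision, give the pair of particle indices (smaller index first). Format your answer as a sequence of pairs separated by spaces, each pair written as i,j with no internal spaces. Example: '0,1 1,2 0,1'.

Answer: 2,3 1,2

Derivation:
Collision at t=2: particles 2 and 3 swap velocities; positions: p0=-7 p1=9 p2=14 p3=14; velocities now: v0=-4 v1=1 v2=-2 v3=1
Collision at t=11/3: particles 1 and 2 swap velocities; positions: p0=-41/3 p1=32/3 p2=32/3 p3=47/3; velocities now: v0=-4 v1=-2 v2=1 v3=1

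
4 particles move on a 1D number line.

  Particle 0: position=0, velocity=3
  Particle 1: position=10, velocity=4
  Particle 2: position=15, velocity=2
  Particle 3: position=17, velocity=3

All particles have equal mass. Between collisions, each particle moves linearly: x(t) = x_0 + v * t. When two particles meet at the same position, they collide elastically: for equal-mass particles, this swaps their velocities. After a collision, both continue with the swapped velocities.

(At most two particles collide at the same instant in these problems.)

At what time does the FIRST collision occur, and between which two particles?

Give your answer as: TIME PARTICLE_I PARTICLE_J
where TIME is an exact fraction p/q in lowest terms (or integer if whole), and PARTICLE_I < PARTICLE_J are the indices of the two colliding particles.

Answer: 5/2 1 2

Derivation:
Pair (0,1): pos 0,10 vel 3,4 -> not approaching (rel speed -1 <= 0)
Pair (1,2): pos 10,15 vel 4,2 -> gap=5, closing at 2/unit, collide at t=5/2
Pair (2,3): pos 15,17 vel 2,3 -> not approaching (rel speed -1 <= 0)
Earliest collision: t=5/2 between 1 and 2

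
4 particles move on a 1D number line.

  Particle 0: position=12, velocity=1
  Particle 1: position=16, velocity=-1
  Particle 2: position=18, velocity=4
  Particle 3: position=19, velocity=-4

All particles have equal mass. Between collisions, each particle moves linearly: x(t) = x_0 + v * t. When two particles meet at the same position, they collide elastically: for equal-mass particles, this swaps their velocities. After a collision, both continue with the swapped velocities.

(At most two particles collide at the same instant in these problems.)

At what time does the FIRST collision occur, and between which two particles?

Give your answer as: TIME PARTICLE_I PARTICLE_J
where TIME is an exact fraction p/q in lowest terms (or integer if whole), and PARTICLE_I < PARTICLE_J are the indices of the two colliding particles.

Answer: 1/8 2 3

Derivation:
Pair (0,1): pos 12,16 vel 1,-1 -> gap=4, closing at 2/unit, collide at t=2
Pair (1,2): pos 16,18 vel -1,4 -> not approaching (rel speed -5 <= 0)
Pair (2,3): pos 18,19 vel 4,-4 -> gap=1, closing at 8/unit, collide at t=1/8
Earliest collision: t=1/8 between 2 and 3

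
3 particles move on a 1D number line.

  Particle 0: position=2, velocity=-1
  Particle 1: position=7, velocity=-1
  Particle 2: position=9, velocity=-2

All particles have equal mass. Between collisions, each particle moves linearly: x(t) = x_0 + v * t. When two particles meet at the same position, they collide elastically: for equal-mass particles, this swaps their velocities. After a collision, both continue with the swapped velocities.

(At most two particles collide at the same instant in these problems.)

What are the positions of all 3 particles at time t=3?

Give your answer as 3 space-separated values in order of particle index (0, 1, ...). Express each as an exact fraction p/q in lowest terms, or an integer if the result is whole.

Answer: -1 3 4

Derivation:
Collision at t=2: particles 1 and 2 swap velocities; positions: p0=0 p1=5 p2=5; velocities now: v0=-1 v1=-2 v2=-1
Advance to t=3 (no further collisions before then); velocities: v0=-1 v1=-2 v2=-1; positions = -1 3 4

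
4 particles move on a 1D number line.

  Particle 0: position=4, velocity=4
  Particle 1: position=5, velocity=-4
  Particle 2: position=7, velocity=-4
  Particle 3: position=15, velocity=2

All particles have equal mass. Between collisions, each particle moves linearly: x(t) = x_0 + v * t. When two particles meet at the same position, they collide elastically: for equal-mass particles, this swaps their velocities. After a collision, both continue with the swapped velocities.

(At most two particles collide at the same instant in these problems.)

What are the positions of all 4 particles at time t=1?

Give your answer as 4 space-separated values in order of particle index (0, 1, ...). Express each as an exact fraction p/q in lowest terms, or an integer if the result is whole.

Answer: 1 3 8 17

Derivation:
Collision at t=1/8: particles 0 and 1 swap velocities; positions: p0=9/2 p1=9/2 p2=13/2 p3=61/4; velocities now: v0=-4 v1=4 v2=-4 v3=2
Collision at t=3/8: particles 1 and 2 swap velocities; positions: p0=7/2 p1=11/2 p2=11/2 p3=63/4; velocities now: v0=-4 v1=-4 v2=4 v3=2
Advance to t=1 (no further collisions before then); velocities: v0=-4 v1=-4 v2=4 v3=2; positions = 1 3 8 17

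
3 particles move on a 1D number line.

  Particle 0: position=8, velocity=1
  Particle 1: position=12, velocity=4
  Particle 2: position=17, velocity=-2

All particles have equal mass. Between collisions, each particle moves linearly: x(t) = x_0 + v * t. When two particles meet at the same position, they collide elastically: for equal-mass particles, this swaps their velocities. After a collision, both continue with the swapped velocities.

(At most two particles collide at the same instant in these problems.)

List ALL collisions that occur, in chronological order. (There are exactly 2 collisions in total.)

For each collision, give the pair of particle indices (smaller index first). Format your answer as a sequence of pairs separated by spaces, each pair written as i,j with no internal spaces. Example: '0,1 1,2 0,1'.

Collision at t=5/6: particles 1 and 2 swap velocities; positions: p0=53/6 p1=46/3 p2=46/3; velocities now: v0=1 v1=-2 v2=4
Collision at t=3: particles 0 and 1 swap velocities; positions: p0=11 p1=11 p2=24; velocities now: v0=-2 v1=1 v2=4

Answer: 1,2 0,1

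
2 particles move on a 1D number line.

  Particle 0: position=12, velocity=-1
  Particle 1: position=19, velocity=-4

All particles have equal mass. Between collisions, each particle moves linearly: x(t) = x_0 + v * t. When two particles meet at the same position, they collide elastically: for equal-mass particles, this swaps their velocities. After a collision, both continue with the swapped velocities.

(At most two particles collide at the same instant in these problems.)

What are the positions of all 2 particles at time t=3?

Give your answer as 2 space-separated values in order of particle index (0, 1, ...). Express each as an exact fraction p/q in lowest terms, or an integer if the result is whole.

Answer: 7 9

Derivation:
Collision at t=7/3: particles 0 and 1 swap velocities; positions: p0=29/3 p1=29/3; velocities now: v0=-4 v1=-1
Advance to t=3 (no further collisions before then); velocities: v0=-4 v1=-1; positions = 7 9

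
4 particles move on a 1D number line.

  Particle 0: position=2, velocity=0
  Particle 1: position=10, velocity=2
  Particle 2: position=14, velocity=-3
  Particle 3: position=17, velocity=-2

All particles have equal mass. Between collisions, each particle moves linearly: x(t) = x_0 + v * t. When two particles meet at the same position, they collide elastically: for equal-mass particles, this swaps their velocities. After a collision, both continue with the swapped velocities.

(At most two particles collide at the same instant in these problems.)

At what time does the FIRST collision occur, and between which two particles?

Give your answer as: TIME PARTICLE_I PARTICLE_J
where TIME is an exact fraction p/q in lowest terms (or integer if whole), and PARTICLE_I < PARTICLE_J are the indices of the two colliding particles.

Pair (0,1): pos 2,10 vel 0,2 -> not approaching (rel speed -2 <= 0)
Pair (1,2): pos 10,14 vel 2,-3 -> gap=4, closing at 5/unit, collide at t=4/5
Pair (2,3): pos 14,17 vel -3,-2 -> not approaching (rel speed -1 <= 0)
Earliest collision: t=4/5 between 1 and 2

Answer: 4/5 1 2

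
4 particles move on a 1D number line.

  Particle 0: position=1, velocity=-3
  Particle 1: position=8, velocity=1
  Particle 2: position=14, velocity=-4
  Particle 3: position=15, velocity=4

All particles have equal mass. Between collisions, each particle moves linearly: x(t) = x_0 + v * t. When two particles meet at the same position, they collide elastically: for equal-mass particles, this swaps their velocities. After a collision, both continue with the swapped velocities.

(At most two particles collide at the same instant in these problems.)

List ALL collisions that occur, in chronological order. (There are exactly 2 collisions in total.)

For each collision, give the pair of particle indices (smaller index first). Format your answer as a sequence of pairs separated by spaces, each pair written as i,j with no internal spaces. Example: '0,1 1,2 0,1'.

Answer: 1,2 0,1

Derivation:
Collision at t=6/5: particles 1 and 2 swap velocities; positions: p0=-13/5 p1=46/5 p2=46/5 p3=99/5; velocities now: v0=-3 v1=-4 v2=1 v3=4
Collision at t=13: particles 0 and 1 swap velocities; positions: p0=-38 p1=-38 p2=21 p3=67; velocities now: v0=-4 v1=-3 v2=1 v3=4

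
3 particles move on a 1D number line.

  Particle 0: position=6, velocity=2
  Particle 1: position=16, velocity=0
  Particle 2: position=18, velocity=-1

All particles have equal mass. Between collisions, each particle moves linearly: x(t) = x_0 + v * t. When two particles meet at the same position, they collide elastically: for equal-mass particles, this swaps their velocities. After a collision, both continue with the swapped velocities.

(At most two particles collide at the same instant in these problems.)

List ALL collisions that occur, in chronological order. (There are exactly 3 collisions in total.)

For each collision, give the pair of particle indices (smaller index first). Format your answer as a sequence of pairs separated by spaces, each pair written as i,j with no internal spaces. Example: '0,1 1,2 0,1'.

Answer: 1,2 0,1 1,2

Derivation:
Collision at t=2: particles 1 and 2 swap velocities; positions: p0=10 p1=16 p2=16; velocities now: v0=2 v1=-1 v2=0
Collision at t=4: particles 0 and 1 swap velocities; positions: p0=14 p1=14 p2=16; velocities now: v0=-1 v1=2 v2=0
Collision at t=5: particles 1 and 2 swap velocities; positions: p0=13 p1=16 p2=16; velocities now: v0=-1 v1=0 v2=2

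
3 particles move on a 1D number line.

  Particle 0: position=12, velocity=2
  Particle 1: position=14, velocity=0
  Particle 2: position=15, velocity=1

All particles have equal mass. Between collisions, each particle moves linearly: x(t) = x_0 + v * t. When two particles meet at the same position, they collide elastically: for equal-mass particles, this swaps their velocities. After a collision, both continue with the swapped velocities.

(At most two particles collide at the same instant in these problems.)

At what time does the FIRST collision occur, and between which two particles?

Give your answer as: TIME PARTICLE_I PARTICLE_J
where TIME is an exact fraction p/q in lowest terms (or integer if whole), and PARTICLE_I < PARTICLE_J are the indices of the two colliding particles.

Answer: 1 0 1

Derivation:
Pair (0,1): pos 12,14 vel 2,0 -> gap=2, closing at 2/unit, collide at t=1
Pair (1,2): pos 14,15 vel 0,1 -> not approaching (rel speed -1 <= 0)
Earliest collision: t=1 between 0 and 1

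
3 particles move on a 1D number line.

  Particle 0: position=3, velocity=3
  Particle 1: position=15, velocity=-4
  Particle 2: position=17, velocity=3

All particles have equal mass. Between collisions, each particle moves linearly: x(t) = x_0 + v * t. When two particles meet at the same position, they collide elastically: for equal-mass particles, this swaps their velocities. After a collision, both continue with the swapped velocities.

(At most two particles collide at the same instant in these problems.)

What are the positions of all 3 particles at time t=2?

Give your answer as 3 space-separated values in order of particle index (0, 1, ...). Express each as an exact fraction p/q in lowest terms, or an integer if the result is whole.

Collision at t=12/7: particles 0 and 1 swap velocities; positions: p0=57/7 p1=57/7 p2=155/7; velocities now: v0=-4 v1=3 v2=3
Advance to t=2 (no further collisions before then); velocities: v0=-4 v1=3 v2=3; positions = 7 9 23

Answer: 7 9 23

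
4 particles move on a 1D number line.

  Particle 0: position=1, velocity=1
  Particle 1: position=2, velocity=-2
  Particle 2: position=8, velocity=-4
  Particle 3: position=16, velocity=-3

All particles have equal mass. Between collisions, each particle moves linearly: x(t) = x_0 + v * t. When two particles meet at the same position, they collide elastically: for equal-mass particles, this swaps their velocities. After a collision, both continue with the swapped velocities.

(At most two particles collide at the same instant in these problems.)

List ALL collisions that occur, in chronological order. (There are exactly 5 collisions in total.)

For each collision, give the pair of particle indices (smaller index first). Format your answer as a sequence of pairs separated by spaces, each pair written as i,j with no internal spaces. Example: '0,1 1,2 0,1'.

Answer: 0,1 1,2 0,1 2,3 1,2

Derivation:
Collision at t=1/3: particles 0 and 1 swap velocities; positions: p0=4/3 p1=4/3 p2=20/3 p3=15; velocities now: v0=-2 v1=1 v2=-4 v3=-3
Collision at t=7/5: particles 1 and 2 swap velocities; positions: p0=-4/5 p1=12/5 p2=12/5 p3=59/5; velocities now: v0=-2 v1=-4 v2=1 v3=-3
Collision at t=3: particles 0 and 1 swap velocities; positions: p0=-4 p1=-4 p2=4 p3=7; velocities now: v0=-4 v1=-2 v2=1 v3=-3
Collision at t=15/4: particles 2 and 3 swap velocities; positions: p0=-7 p1=-11/2 p2=19/4 p3=19/4; velocities now: v0=-4 v1=-2 v2=-3 v3=1
Collision at t=14: particles 1 and 2 swap velocities; positions: p0=-48 p1=-26 p2=-26 p3=15; velocities now: v0=-4 v1=-3 v2=-2 v3=1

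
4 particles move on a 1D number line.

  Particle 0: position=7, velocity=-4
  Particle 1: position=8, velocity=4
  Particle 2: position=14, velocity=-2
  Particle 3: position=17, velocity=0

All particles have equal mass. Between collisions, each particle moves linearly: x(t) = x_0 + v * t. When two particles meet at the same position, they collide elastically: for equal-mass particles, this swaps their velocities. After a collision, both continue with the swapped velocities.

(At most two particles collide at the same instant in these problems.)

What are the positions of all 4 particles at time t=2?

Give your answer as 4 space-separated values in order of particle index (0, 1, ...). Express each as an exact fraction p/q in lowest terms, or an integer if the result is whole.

Answer: -1 10 16 17

Derivation:
Collision at t=1: particles 1 and 2 swap velocities; positions: p0=3 p1=12 p2=12 p3=17; velocities now: v0=-4 v1=-2 v2=4 v3=0
Advance to t=2 (no further collisions before then); velocities: v0=-4 v1=-2 v2=4 v3=0; positions = -1 10 16 17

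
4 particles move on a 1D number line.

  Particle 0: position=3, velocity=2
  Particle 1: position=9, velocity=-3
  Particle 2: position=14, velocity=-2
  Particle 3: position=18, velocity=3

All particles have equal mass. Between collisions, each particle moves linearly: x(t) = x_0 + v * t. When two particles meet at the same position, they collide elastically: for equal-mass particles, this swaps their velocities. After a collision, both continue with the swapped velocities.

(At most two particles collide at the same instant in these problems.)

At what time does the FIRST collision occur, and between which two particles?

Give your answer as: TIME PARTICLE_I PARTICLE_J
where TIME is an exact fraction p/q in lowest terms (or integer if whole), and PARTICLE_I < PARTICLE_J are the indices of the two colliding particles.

Pair (0,1): pos 3,9 vel 2,-3 -> gap=6, closing at 5/unit, collide at t=6/5
Pair (1,2): pos 9,14 vel -3,-2 -> not approaching (rel speed -1 <= 0)
Pair (2,3): pos 14,18 vel -2,3 -> not approaching (rel speed -5 <= 0)
Earliest collision: t=6/5 between 0 and 1

Answer: 6/5 0 1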